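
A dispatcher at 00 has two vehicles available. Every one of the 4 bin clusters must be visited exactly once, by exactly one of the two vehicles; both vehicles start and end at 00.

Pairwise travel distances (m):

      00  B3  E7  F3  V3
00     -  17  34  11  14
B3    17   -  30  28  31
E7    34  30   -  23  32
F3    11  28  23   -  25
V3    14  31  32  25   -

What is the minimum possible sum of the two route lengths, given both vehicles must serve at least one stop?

Check every non-empty split of the stops between the two vehicles; for each half take its own optimal tour:
  {B3} + {E7, F3, V3}: 34 + 80 = 114
  {E7} + {B3, F3, V3}: 68 + 84 = 152
  {B3, E7} + {F3, V3}: 81 + 50 = 131
  {F3} + {B3, E7, V3}: 22 + 93 = 115
  {B3, F3} + {E7, V3}: 56 + 80 = 136
  {E7, F3} + {B3, V3}: 68 + 62 = 130
  … (7 splits in total)
  {B3, E7, F3} + {V3}: 81 + 28 = 109  ← best
Best: vehicle 1 00 → B3 → E7 → F3 → 00 = 81; vehicle 2 00 → V3 → 00 = 28; combined 109.

Minimum combined distance: 109 m.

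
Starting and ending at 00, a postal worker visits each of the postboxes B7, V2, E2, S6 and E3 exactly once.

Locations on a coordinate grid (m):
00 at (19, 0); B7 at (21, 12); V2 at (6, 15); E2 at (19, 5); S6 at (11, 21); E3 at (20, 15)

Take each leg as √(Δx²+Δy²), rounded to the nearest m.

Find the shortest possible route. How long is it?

With 5 stops there are 5!/2 = 60 distinct round trips (a route and its reverse cost the same).
00 → B7 → V2 → E2 → S6 → E3 → 00: 12+15+16+18+11+15 = 87
00 → B7 → V2 → E2 → E3 → S6 → 00: 12+15+16+10+11+22 = 86
00 → B7 → V2 → S6 → E2 → E3 → 00: 12+15+8+18+10+15 = 78
00 → B7 → V2 → S6 → E3 → E2 → 00: 12+15+8+11+10+5 = 61
00 → B7 → V2 → E3 → E2 → S6 → 00: 12+15+14+10+18+22 = 91
00 → B7 → V2 → E3 → S6 → E2 → 00: 12+15+14+11+18+5 = 75
00 → B7 → E2 → V2 → S6 → E3 → 00: 12+7+16+8+11+15 = 69
00 → B7 → E2 → V2 → E3 → S6 → 00: 12+7+16+14+11+22 = 82
00 → B7 → E2 → S6 → V2 → E3 → 00: 12+7+18+8+14+15 = 74
00 → B7 → E2 → S6 → E3 → V2 → 00: 12+7+18+11+14+20 = 82
00 → B7 → E2 → E3 → V2 → S6 → 00: 12+7+10+14+8+22 = 73
00 → B7 → E2 → E3 → S6 → V2 → 00: 12+7+10+11+8+20 = 68
00 → B7 → S6 → V2 → E2 → E3 → 00: 12+13+8+16+10+15 = 74
00 → B7 → S6 → V2 → E3 → E2 → 00: 12+13+8+14+10+5 = 62
… (46 more)
00 → V2 → S6 → E3 → B7 → E2 → 00: 20+8+11+3+7+5 = 54  ← best
The minimum is 54.
One optimal route: 00 → V2 → S6 → E3 → B7 → E2 → 00 (or its reverse).

Minimum total distance: 54 m.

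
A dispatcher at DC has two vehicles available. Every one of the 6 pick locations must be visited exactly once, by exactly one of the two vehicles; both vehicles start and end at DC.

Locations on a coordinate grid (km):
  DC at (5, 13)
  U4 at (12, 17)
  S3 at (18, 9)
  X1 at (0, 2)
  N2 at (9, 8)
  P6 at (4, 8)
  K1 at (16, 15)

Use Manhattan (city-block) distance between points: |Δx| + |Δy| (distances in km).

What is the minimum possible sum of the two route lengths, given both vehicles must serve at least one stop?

Minimum combined distance: 76 km.

Try each way of splitting the stops between the two vehicles (each non-empty) and, for each split, find the best tour for each vehicle:
  {U4} + {S3, X1, N2, P6, K1}: 22 + 62 = 84
  {S3} + {U4, X1, N2, P6, K1}: 34 + 62 = 96
  {U4, S3} + {X1, N2, P6, K1}: 42 + 58 = 100
  {X1} + {U4, S3, N2, P6, K1}: 32 + 46 = 78
  {U4, X1} + {S3, N2, P6, K1}: 54 + 42 = 96
  {S3, X1} + {U4, N2, P6, K1}: 58 + 42 = 100
  … (31 splits in total)
  {X1, P6} + {U4, S3, N2, K1}: 32 + 44 = 76  ← best
Best: vehicle 1 DC → X1 → P6 → DC = 32; vehicle 2 DC → U4 → K1 → S3 → N2 → DC = 44; combined 76.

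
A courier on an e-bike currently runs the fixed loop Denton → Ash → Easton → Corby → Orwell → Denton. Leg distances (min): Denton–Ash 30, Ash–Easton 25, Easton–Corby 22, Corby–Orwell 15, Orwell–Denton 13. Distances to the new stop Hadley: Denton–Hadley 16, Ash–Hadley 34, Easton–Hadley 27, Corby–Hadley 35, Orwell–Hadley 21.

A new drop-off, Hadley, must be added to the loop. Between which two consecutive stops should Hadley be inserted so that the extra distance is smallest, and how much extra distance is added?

Insertion cost between consecutive stops i–j is d(i,Hadley) + d(Hadley,j) − d(i,j):
  between Denton and Ash: 16 + 34 − 30 = 20
  between Ash and Easton: 34 + 27 − 25 = 36
  between Easton and Corby: 27 + 35 − 22 = 40
  between Corby and Orwell: 35 + 21 − 15 = 41
  between Orwell and Denton: 21 + 16 − 13 = 24
Cheapest insertion is between Denton and Ash, adding 20.
New total = 105 + 20 = 125.

Minimum extra distance: 20 min, inserting Hadley between Denton and Ash.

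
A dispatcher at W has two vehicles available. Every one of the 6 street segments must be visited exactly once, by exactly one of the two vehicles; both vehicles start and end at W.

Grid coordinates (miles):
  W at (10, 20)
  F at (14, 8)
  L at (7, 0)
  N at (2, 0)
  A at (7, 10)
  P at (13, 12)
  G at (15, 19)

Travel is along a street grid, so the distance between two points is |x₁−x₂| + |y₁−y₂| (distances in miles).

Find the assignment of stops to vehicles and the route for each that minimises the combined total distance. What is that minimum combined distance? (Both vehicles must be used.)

Minimum combined distance: 76 miles.

Try each way of splitting the stops between the two vehicles (each non-empty) and, for each split, find the best tour for each vehicle:
  {F} + {L, N, A, P, G}: 32 + 66 = 98
  {L} + {F, N, A, P, G}: 46 + 68 = 114
  {F, L} + {N, A, P, G}: 54 + 66 = 120
  {N} + {F, L, A, P, G}: 56 + 58 = 114
  {F, N} + {L, A, P, G}: 64 + 56 = 120
  {L, N} + {F, A, P, G}: 56 + 42 = 98
  … (31 splits in total)
  {F, L, N, A, P} + {G}: 64 + 12 = 76  ← best
Best: vehicle 1 W → A → L → N → F → P → W = 64; vehicle 2 W → G → W = 12; combined 76.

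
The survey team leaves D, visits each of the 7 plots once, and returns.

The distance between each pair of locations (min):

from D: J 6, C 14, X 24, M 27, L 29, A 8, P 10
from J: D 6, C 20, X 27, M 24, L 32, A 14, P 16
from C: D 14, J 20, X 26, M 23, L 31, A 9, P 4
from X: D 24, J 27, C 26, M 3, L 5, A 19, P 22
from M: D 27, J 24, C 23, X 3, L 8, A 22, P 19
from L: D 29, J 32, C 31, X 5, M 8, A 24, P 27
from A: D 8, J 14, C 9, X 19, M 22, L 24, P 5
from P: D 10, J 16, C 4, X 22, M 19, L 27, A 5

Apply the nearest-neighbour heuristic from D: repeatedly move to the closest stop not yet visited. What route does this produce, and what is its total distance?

Total distance 89 min via the nearest-neighbour route D → J → A → P → C → M → X → L → D.

At D the remaining stops are J 6, A 8, P 10, C 14, X 24, M 27, L 29; go to J.
At J the remaining stops are A 14, P 16, C 20, M 24, X 27, L 32; go to A.
At A the remaining stops are P 5, C 9, X 19, M 22, L 24; go to P.
At P the remaining stops are C 4, M 19, X 22, L 27; go to C.
At C the remaining stops are M 23, X 26, L 31; go to M.
At M the remaining stops are X 3, L 8; go to X.
At X the remaining stops are L 5; go to L.
Return L→D: 29.
Total = 6 + 14 + 5 + 4 + 23 + 3 + 5 + 29 = 89.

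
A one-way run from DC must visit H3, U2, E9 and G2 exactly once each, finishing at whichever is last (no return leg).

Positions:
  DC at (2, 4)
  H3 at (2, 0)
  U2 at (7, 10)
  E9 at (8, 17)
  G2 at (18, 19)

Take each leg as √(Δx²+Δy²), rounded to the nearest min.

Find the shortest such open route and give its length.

Shortest open route: 32 min.

There are 4! = 24 possible orderings.
DC - H3 - U2 - E9 - G2: 4+11+7+10 = 32
DC - H3 - U2 - G2 - E9: 4+11+14+10 = 39
DC - H3 - E9 - U2 - G2: 4+18+7+14 = 43
DC - H3 - E9 - G2 - U2: 4+18+10+14 = 46
DC - H3 - G2 - U2 - E9: 4+25+14+7 = 50
DC - H3 - G2 - E9 - U2: 4+25+10+7 = 46
DC - U2 - H3 - E9 - G2: 8+11+18+10 = 47
DC - U2 - H3 - G2 - E9: 8+11+25+10 = 54
DC - U2 - E9 - H3 - G2: 8+7+18+25 = 58
DC - U2 - E9 - G2 - H3: 8+7+10+25 = 50
DC - U2 - G2 - H3 - E9: 8+14+25+18 = 65
DC - U2 - G2 - E9 - H3: 8+14+10+18 = 50
DC - E9 - H3 - U2 - G2: 14+18+11+14 = 57
DC - E9 - H3 - G2 - U2: 14+18+25+14 = 71
… (10 more)
The minimum is 32.
One shortest path: DC → H3 → U2 → E9 → G2.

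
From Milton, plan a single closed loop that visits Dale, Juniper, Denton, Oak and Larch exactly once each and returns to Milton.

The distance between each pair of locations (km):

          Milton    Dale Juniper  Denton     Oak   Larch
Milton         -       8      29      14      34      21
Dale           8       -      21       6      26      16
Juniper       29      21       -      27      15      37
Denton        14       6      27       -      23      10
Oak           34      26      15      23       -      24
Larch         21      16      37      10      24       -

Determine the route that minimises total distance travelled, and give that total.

Milton-Dale-Juniper-Denton-Oak-Larch-Milton: 8+21+27+23+24+21 = 124
Milton-Dale-Juniper-Denton-Larch-Oak-Milton: 8+21+27+10+24+34 = 124
Milton-Dale-Juniper-Oak-Denton-Larch-Milton: 8+21+15+23+10+21 = 98
Milton-Dale-Juniper-Oak-Larch-Denton-Milton: 8+21+15+24+10+14 = 92
Milton-Dale-Juniper-Larch-Denton-Oak-Milton: 8+21+37+10+23+34 = 133
Milton-Dale-Juniper-Larch-Oak-Denton-Milton: 8+21+37+24+23+14 = 127
Milton-Dale-Denton-Juniper-Oak-Larch-Milton: 8+6+27+15+24+21 = 101
Milton-Dale-Denton-Juniper-Larch-Oak-Milton: 8+6+27+37+24+34 = 136
Milton-Dale-Denton-Oak-Juniper-Larch-Milton: 8+6+23+15+37+21 = 110
Milton-Dale-Denton-Oak-Larch-Juniper-Milton: 8+6+23+24+37+29 = 127
Milton-Dale-Denton-Larch-Juniper-Oak-Milton: 8+6+10+37+15+34 = 110
Milton-Dale-Denton-Larch-Oak-Juniper-Milton: 8+6+10+24+15+29 = 92
Milton-Dale-Oak-Juniper-Denton-Larch-Milton: 8+26+15+27+10+21 = 107
Milton-Dale-Oak-Juniper-Larch-Denton-Milton: 8+26+15+37+10+14 = 110
… (46 more)
The minimum is 92.
One optimal route: Milton → Dale → Juniper → Oak → Larch → Denton → Milton (or its reverse).

92 km — the shortest possible round trip.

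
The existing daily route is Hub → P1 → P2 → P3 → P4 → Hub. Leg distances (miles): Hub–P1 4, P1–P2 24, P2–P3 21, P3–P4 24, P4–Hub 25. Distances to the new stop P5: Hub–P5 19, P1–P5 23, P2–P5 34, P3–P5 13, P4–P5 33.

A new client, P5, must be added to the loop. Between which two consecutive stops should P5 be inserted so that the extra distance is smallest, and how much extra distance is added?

Insertion cost between consecutive stops i–j is d(i,P5) + d(P5,j) − d(i,j):
  between Hub and P1: 19 + 23 − 4 = 38
  between P1 and P2: 23 + 34 − 24 = 33
  between P2 and P3: 34 + 13 − 21 = 26
  between P3 and P4: 13 + 33 − 24 = 22
  between P4 and Hub: 33 + 19 − 25 = 27
Cheapest insertion is between P3 and P4, adding 22.
New total = 98 + 22 = 120.

Minimum extra distance: 22 miles, inserting P5 between P3 and P4.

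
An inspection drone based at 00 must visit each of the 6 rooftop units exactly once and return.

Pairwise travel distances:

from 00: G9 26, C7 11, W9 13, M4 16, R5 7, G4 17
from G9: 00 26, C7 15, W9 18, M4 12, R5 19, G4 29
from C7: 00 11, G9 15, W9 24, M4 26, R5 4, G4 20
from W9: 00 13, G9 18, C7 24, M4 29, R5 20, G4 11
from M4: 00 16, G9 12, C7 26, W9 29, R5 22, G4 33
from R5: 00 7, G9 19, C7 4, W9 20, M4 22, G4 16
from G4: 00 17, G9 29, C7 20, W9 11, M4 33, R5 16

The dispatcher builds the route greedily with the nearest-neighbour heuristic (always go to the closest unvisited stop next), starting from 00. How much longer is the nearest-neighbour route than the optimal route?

00: R5=7, C7=11, W9=13, M4=16, G4=17, G9=26 ⇒ R5
R5: C7=4, G4=16, G9=19, W9=20, M4=22 ⇒ C7
C7: G9=15, G4=20, W9=24, M4=26 ⇒ G9
G9: M4=12, W9=18, G4=29 ⇒ M4
M4: W9=29, G4=33 ⇒ W9
W9: G4=11 ⇒ G4
NN route 00 → R5 → C7 → G9 → M4 → W9 → G4 → 00 costs 95.
Optimal: 00 → W9 → G4 → R5 → C7 → G9 → M4 → 00 costs 87 (by enumerating all 360 distinct tours).
Excess = 95 − 87 = 8.

The nearest-neighbour route is 8 longer than optimal.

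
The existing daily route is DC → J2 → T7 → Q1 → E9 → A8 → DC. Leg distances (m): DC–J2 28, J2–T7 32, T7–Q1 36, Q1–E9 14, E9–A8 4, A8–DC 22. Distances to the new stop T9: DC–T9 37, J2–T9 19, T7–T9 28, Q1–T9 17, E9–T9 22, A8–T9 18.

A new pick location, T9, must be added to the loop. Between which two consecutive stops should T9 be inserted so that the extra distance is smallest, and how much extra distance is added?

Adding 9 m by placing T9 on the T7–Q1 leg.

Insertion cost between consecutive stops i–j is d(i,T9) + d(T9,j) − d(i,j):
  between DC and J2: 37 + 19 − 28 = 28
  between J2 and T7: 19 + 28 − 32 = 15
  between T7 and Q1: 28 + 17 − 36 = 9
  between Q1 and E9: 17 + 22 − 14 = 25
  between E9 and A8: 22 + 18 − 4 = 36
  between A8 and DC: 18 + 37 − 22 = 33
Cheapest insertion is between T7 and Q1, adding 9.
New total = 136 + 9 = 145.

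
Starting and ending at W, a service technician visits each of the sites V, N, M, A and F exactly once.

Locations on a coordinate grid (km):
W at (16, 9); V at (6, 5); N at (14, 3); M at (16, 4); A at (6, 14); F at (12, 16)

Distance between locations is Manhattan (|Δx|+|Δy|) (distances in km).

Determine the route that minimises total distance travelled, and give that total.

W-V-N-M-A-F-W: 14+10+3+20+8+11 = 66
W-V-N-M-F-A-W: 14+10+3+16+8+15 = 66
W-V-N-A-M-F-W: 14+10+19+20+16+11 = 90
W-V-N-A-F-M-W: 14+10+19+8+16+5 = 72
W-V-N-F-M-A-W: 14+10+15+16+20+15 = 90
W-V-N-F-A-M-W: 14+10+15+8+20+5 = 72
W-V-M-N-A-F-W: 14+11+3+19+8+11 = 66
W-V-M-N-F-A-W: 14+11+3+15+8+15 = 66
W-V-M-A-N-F-W: 14+11+20+19+15+11 = 90
W-V-M-A-F-N-W: 14+11+20+8+15+8 = 76
W-V-M-F-N-A-W: 14+11+16+15+19+15 = 90
W-V-M-F-A-N-W: 14+11+16+8+19+8 = 76
W-V-A-N-M-F-W: 14+9+19+3+16+11 = 72
W-V-A-N-F-M-W: 14+9+19+15+16+5 = 78
… (46 more)
W-M-N-V-A-F-W: 5+3+10+9+8+11 = 46  ← best
The minimum is 46.
One optimal route: W → M → N → V → A → F → W (or its reverse).

Minimum total distance: 46 km.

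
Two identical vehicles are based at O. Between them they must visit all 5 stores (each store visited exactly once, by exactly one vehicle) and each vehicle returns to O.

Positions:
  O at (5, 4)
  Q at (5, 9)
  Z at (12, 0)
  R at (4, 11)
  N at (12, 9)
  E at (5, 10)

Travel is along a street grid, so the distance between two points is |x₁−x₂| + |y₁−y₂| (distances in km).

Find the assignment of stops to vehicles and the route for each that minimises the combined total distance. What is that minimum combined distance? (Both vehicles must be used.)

Check every non-empty split of the stops between the two vehicles; for each half take its own optimal tour:
  {Q} + {Z, R, N, E}: 10 + 38 = 48
  {Z} + {Q, R, N, E}: 22 + 30 = 52
  {Q, Z} + {R, N, E}: 32 + 30 = 62
  {R} + {Q, Z, N, E}: 16 + 34 = 50
  {Q, R} + {Z, N, E}: 16 + 34 = 50
  {Z, R} + {Q, N, E}: 38 + 26 = 64
  … (15 splits in total)
Best: vehicle 1 O → Q → O = 10; vehicle 2 O → Z → N → R → E → O = 38; combined 48.

Minimum combined distance: 48 km.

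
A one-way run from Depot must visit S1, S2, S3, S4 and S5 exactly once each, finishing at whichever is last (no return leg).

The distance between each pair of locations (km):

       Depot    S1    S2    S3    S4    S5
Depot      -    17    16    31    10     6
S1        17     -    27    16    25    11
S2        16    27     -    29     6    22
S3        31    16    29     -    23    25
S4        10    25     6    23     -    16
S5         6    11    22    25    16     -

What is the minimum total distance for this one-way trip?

Shortest open route: 62 km.

There are 5! = 120 possible orderings.
Depot → S1 → S2 → S3 → S4 → S5: 17+27+29+23+16 = 112
Depot → S1 → S2 → S3 → S5 → S4: 17+27+29+25+16 = 114
Depot → S1 → S2 → S4 → S3 → S5: 17+27+6+23+25 = 98
Depot → S1 → S2 → S4 → S5 → S3: 17+27+6+16+25 = 91
Depot → S1 → S2 → S5 → S3 → S4: 17+27+22+25+23 = 114
Depot → S1 → S2 → S5 → S4 → S3: 17+27+22+16+23 = 105
Depot → S1 → S3 → S2 → S4 → S5: 17+16+29+6+16 = 84
Depot → S1 → S3 → S2 → S5 → S4: 17+16+29+22+16 = 100
Depot → S1 → S3 → S4 → S2 → S5: 17+16+23+6+22 = 84
Depot → S1 → S3 → S4 → S5 → S2: 17+16+23+16+22 = 94
Depot → S1 → S3 → S5 → S2 → S4: 17+16+25+22+6 = 86
Depot → S1 → S3 → S5 → S4 → S2: 17+16+25+16+6 = 80
Depot → S1 → S4 → S2 → S3 → S5: 17+25+6+29+25 = 102
Depot → S1 → S4 → S2 → S5 → S3: 17+25+6+22+25 = 95
… (106 more)
Depot → S5 → S1 → S3 → S4 → S2: 6+11+16+23+6 = 62  ← best
The minimum is 62.
One shortest path: Depot → S5 → S1 → S3 → S4 → S2.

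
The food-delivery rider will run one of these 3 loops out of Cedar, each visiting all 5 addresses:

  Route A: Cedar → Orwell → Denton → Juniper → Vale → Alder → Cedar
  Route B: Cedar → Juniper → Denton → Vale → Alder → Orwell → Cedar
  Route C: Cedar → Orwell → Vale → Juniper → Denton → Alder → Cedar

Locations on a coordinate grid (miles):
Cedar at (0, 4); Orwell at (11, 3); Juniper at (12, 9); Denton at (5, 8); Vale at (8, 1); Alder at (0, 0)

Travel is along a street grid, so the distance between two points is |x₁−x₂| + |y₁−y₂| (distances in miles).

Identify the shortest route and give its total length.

54 miles — Route C is the shortest.

Route A: 12 + 11 + 8 + 12 + 9 + 4 = 56
Route B: 17 + 8 + 10 + 9 + 14 + 12 = 70
Route C: 12 + 5 + 12 + 8 + 13 + 4 = 54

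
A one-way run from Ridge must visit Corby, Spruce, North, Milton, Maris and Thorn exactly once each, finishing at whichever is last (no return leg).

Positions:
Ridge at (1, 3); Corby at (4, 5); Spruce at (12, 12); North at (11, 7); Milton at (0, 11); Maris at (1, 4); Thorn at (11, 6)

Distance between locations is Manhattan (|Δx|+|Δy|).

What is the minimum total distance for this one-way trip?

There are 6! = 720 possible orderings.
Ridge - Corby - Spruce - North - Milton - Maris - Thorn: 5+15+6+15+8+12 = 61
Ridge - Corby - Spruce - North - Milton - Thorn - Maris: 5+15+6+15+16+12 = 69
Ridge - Corby - Spruce - North - Maris - Milton - Thorn: 5+15+6+13+8+16 = 63
Ridge - Corby - Spruce - North - Maris - Thorn - Milton: 5+15+6+13+12+16 = 67
Ridge - Corby - Spruce - North - Thorn - Milton - Maris: 5+15+6+1+16+8 = 51
Ridge - Corby - Spruce - North - Thorn - Maris - Milton: 5+15+6+1+12+8 = 47
Ridge - Corby - Spruce - Milton - North - Maris - Thorn: 5+15+13+15+13+12 = 73
Ridge - Corby - Spruce - Milton - North - Thorn - Maris: 5+15+13+15+1+12 = 61
… (712 more)
Ridge - Maris - Corby - Thorn - North - Spruce - Milton: 1+4+8+1+6+13 = 33  ← best
The minimum is 33.
One shortest path: Ridge → Maris → Corby → Thorn → North → Spruce → Milton.

Shortest open route: 33.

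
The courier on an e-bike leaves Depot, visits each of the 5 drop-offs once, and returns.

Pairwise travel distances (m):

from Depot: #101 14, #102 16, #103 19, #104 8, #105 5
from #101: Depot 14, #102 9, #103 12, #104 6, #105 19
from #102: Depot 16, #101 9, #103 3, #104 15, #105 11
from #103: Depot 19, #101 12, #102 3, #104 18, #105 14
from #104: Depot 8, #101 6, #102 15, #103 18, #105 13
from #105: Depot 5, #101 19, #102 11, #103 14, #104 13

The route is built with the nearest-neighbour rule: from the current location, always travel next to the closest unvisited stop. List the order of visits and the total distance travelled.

Total distance 45 m via the nearest-neighbour route Depot → #105 → #102 → #103 → #101 → #104 → Depot.

Depot → [#105:5 / #104:8 / #101:14 / #102:16 / #103:19] → #105 (5)
#105 → [#102:11 / #104:13 / #103:14 / #101:19] → #102 (11)
#102 → [#103:3 / #101:9 / #104:15] → #103 (3)
#103 → [#101:12 / #104:18] → #101 (12)
#101 → [#104:6] → #104 (6)
Return #104→Depot: 8.
Total = 5 + 11 + 3 + 12 + 6 + 8 = 45.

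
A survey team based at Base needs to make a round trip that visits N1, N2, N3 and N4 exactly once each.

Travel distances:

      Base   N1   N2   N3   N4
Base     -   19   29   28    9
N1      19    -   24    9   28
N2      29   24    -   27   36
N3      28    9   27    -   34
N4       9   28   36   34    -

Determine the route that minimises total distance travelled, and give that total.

There are 12 distinct closed tours to check (reversals are equivalent).
Base-N1-N2-N3-N4-Base: 19+24+27+34+9 = 113
Base-N1-N2-N4-N3-Base: 19+24+36+34+28 = 141
Base-N1-N3-N2-N4-Base: 19+9+27+36+9 = 100
Base-N1-N3-N4-N2-Base: 19+9+34+36+29 = 127
Base-N1-N4-N2-N3-Base: 19+28+36+27+28 = 138
Base-N1-N4-N3-N2-Base: 19+28+34+27+29 = 137
Base-N2-N1-N3-N4-Base: 29+24+9+34+9 = 105
Base-N2-N1-N4-N3-Base: 29+24+28+34+28 = 143
Base-N2-N3-N1-N4-Base: 29+27+9+28+9 = 102
Base-N2-N4-N1-N3-Base: 29+36+28+9+28 = 130
Base-N3-N1-N2-N4-Base: 28+9+24+36+9 = 106
Base-N3-N2-N1-N4-Base: 28+27+24+28+9 = 116
The minimum is 100.
One optimal route: Base → N1 → N3 → N2 → N4 → Base (or its reverse).

Shortest round trip = 100.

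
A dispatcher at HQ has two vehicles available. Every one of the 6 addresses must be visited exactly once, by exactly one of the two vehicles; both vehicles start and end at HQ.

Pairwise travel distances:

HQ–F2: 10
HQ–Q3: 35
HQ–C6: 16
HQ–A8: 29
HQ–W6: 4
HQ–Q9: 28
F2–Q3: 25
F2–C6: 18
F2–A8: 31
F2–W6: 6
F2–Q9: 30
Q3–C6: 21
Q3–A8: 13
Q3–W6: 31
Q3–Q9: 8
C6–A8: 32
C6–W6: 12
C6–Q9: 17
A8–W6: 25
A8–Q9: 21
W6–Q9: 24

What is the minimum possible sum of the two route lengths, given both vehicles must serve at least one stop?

Minimum combined distance: 103.

There are 2^5 − 1 = 31 ways to divide the 6 stops into two non-empty groups. For each, the best each vehicle can do is its own shortest tour through its group:
  {F2} + {Q3, C6, A8, W6, Q9}: 20 + 83 = 103
  {Q3} + {F2, C6, A8, W6, Q9}: 70 + 95 = 165
  {F2, Q3} + {C6, A8, W6, Q9}: 70 + 83 = 153
  {C6} + {F2, Q3, A8, W6, Q9}: 32 + 90 = 122
  {F2, C6} + {Q3, A8, W6, Q9}: 44 + 78 = 122
  {Q3, C6} + {F2, A8, W6, Q9}: 72 + 90 = 162
  … (31 splits in total)
Best: vehicle 1 HQ → F2 → HQ = 20; vehicle 2 HQ → C6 → Q9 → Q3 → A8 → W6 → HQ = 83; combined 103.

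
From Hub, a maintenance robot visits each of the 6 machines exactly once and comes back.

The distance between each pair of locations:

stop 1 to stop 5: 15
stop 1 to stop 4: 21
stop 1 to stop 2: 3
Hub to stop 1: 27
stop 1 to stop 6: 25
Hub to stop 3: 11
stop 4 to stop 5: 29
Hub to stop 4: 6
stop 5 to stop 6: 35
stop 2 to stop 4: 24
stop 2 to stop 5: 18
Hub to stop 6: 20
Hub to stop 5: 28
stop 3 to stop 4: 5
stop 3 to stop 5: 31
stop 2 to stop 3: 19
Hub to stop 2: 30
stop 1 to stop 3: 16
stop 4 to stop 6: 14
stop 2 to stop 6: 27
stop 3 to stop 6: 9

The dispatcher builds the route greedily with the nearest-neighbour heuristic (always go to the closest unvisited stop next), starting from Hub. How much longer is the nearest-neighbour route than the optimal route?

1 longer than the optimal tour.

From Hub: stop 4=6, stop 3=11, stop 6=20, stop 1=27, stop 5=28, stop 2=30 → choose stop 4 (6).
From stop 4: stop 3=5, stop 6=14, stop 1=21, stop 2=24, stop 5=29 → choose stop 3 (5).
From stop 3: stop 6=9, stop 1=16, stop 2=19, stop 5=31 → choose stop 6 (9).
From stop 6: stop 1=25, stop 2=27, stop 5=35 → choose stop 1 (25).
From stop 1: stop 2=3, stop 5=15 → choose stop 2 (3).
From stop 2: stop 5=18 → choose stop 5 (18).
NN route Hub → stop 4 → stop 3 → stop 6 → stop 1 → stop 2 → stop 5 → Hub costs 94.
Optimal: Hub → stop 4 → stop 3 → stop 6 → stop 2 → stop 1 → stop 5 → Hub costs 93 (by enumerating all 360 distinct tours).
Excess = 94 − 93 = 1.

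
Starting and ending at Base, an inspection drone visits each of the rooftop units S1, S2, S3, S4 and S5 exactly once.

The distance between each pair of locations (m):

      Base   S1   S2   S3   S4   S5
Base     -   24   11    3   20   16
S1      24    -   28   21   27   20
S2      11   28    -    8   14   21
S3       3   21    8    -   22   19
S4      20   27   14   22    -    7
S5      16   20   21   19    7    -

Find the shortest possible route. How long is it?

There are 60 distinct closed tours to check (reversals are equivalent).
Base → S1 → S2 → S3 → S4 → S5 → Base: 24+28+8+22+7+16 = 105
Base → S1 → S2 → S3 → S5 → S4 → Base: 24+28+8+19+7+20 = 106
Base → S1 → S2 → S4 → S3 → S5 → Base: 24+28+14+22+19+16 = 123
Base → S1 → S2 → S4 → S5 → S3 → Base: 24+28+14+7+19+3 = 95
Base → S1 → S2 → S5 → S3 → S4 → Base: 24+28+21+19+22+20 = 134
Base → S1 → S2 → S5 → S4 → S3 → Base: 24+28+21+7+22+3 = 105
Base → S1 → S3 → S2 → S4 → S5 → Base: 24+21+8+14+7+16 = 90
Base → S1 → S3 → S2 → S5 → S4 → Base: 24+21+8+21+7+20 = 101
Base → S1 → S3 → S4 → S2 → S5 → Base: 24+21+22+14+21+16 = 118
Base → S1 → S3 → S4 → S5 → S2 → Base: 24+21+22+7+21+11 = 106
Base → S1 → S3 → S5 → S2 → S4 → Base: 24+21+19+21+14+20 = 119
Base → S1 → S3 → S5 → S4 → S2 → Base: 24+21+19+7+14+11 = 96
Base → S1 → S4 → S2 → S3 → S5 → Base: 24+27+14+8+19+16 = 108
Base → S1 → S4 → S2 → S5 → S3 → Base: 24+27+14+21+19+3 = 108
… (46 more)
Base → S1 → S5 → S4 → S2 → S3 → Base: 24+20+7+14+8+3 = 76  ← best
The minimum is 76.
One optimal route: Base → S1 → S5 → S4 → S2 → S3 → Base (or its reverse).

76 m — the shortest possible round trip.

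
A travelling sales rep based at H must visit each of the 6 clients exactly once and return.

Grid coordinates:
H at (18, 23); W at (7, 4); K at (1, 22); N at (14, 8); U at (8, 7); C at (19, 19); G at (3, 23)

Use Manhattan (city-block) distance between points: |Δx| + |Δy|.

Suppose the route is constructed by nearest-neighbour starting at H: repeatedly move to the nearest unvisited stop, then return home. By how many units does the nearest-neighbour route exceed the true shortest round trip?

H: C=5, G=15, K=18, N=19, U=26, W=30 ⇒ C
C: N=16, G=20, K=21, U=23, W=27 ⇒ N
N: U=7, W=11, G=26, K=27 ⇒ U
U: W=4, G=21, K=22 ⇒ W
W: G=23, K=24 ⇒ G
G: K=3 ⇒ K
NN route H → C → N → U → W → G → K → H costs 76.
Optimal: H → C → N → U → W → K → G → H costs 74 (by enumerating all 360 distinct tours).
Excess = 76 − 74 = 2.

Excess over optimum: 2.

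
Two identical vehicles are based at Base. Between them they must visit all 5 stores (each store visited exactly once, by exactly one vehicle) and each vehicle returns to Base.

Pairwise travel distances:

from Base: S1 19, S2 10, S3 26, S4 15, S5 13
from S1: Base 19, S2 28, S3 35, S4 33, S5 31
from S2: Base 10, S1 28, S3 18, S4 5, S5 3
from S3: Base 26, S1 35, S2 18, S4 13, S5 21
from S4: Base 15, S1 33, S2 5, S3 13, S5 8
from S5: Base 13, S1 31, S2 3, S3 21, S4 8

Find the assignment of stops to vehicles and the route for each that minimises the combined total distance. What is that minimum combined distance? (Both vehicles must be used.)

Minimum combined distance: 98.

Try each way of splitting the stops between the two vehicles (each non-empty) and, for each split, find the best tour for each vehicle:
  {S1} + {S2, S3, S4, S5}: 38 + 60 = 98
  {S2} + {S1, S3, S4, S5}: 20 + 88 = 108
  {S1, S2} + {S3, S4, S5}: 57 + 60 = 117
  {S3} + {S1, S2, S4, S5}: 52 + 73 = 125
  {S1, S3} + {S2, S4, S5}: 80 + 36 = 116
  {S2, S3} + {S1, S4, S5}: 54 + 73 = 127
  … (15 splits in total)
Best: vehicle 1 Base → S1 → Base = 38; vehicle 2 Base → S2 → S5 → S4 → S3 → Base = 60; combined 98.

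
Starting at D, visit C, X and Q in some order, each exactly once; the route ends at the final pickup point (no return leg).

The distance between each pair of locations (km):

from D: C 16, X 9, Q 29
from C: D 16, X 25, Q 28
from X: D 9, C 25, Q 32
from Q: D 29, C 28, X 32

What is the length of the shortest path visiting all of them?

There are 3! = 6 possible orderings.
D - C - X - Q: 16+25+32 = 73
D - C - Q - X: 16+28+32 = 76
D - X - C - Q: 9+25+28 = 62
D - X - Q - C: 9+32+28 = 69
D - Q - C - X: 29+28+25 = 82
D - Q - X - C: 29+32+25 = 86
The minimum is 62.
One shortest path: D → X → C → Q.

Minimum one-way distance = 62 km.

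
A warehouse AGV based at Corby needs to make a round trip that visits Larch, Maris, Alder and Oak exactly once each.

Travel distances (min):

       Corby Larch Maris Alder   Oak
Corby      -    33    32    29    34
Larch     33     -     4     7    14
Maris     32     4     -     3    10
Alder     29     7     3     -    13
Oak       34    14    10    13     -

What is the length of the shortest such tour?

Corby→Larch→Maris→Alder→Oak→Corby: 33+4+3+13+34 = 87
Corby→Larch→Maris→Oak→Alder→Corby: 33+4+10+13+29 = 89
Corby→Larch→Alder→Maris→Oak→Corby: 33+7+3+10+34 = 87
Corby→Larch→Alder→Oak→Maris→Corby: 33+7+13+10+32 = 95
Corby→Larch→Oak→Maris→Alder→Corby: 33+14+10+3+29 = 89
Corby→Larch→Oak→Alder→Maris→Corby: 33+14+13+3+32 = 95
Corby→Maris→Larch→Alder→Oak→Corby: 32+4+7+13+34 = 90
Corby→Maris→Larch→Oak→Alder→Corby: 32+4+14+13+29 = 92
Corby→Maris→Alder→Larch→Oak→Corby: 32+3+7+14+34 = 90
Corby→Maris→Oak→Larch→Alder→Corby: 32+10+14+7+29 = 92
Corby→Alder→Larch→Maris→Oak→Corby: 29+7+4+10+34 = 84
Corby→Alder→Maris→Larch→Oak→Corby: 29+3+4+14+34 = 84
The minimum is 84.
One optimal route: Corby → Alder → Larch → Maris → Oak → Corby (or its reverse).

Shortest round trip = 84 min.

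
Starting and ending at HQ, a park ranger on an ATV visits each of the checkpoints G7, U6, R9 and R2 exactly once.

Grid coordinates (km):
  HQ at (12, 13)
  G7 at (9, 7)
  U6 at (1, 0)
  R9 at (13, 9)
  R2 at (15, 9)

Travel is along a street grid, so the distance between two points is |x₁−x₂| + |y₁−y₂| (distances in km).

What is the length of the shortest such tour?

There are 12 distinct closed tours to check (reversals are equivalent).
HQ→G7→U6→R9→R2→HQ: 9+15+21+2+7 = 54
HQ→G7→U6→R2→R9→HQ: 9+15+23+2+5 = 54
HQ→G7→R9→U6→R2→HQ: 9+6+21+23+7 = 66
HQ→G7→R9→R2→U6→HQ: 9+6+2+23+24 = 64
HQ→G7→R2→U6→R9→HQ: 9+8+23+21+5 = 66
HQ→G7→R2→R9→U6→HQ: 9+8+2+21+24 = 64
HQ→U6→G7→R9→R2→HQ: 24+15+6+2+7 = 54
HQ→U6→G7→R2→R9→HQ: 24+15+8+2+5 = 54
HQ→U6→R9→G7→R2→HQ: 24+21+6+8+7 = 66
HQ→U6→R2→G7→R9→HQ: 24+23+8+6+5 = 66
HQ→R9→G7→U6→R2→HQ: 5+6+15+23+7 = 56
HQ→R9→U6→G7→R2→HQ: 5+21+15+8+7 = 56
The minimum is 54.
One optimal route: HQ → G7 → U6 → R9 → R2 → HQ (or its reverse).

Minimum total distance: 54 km.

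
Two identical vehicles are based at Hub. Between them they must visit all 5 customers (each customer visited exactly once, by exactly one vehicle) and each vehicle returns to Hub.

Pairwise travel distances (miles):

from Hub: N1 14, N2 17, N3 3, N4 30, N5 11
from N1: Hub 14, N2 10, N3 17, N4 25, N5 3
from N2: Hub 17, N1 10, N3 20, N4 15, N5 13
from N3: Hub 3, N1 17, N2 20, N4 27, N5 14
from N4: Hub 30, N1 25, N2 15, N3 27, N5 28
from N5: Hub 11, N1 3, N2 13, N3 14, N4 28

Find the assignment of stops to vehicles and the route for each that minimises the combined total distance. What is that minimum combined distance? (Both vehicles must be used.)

There are 2^4 − 1 = 15 ways to divide the 5 stops into two non-empty groups. For each, the best each vehicle can do is its own shortest tour through its group:
  {N1} + {N2, N3, N4, N5}: 28 + 69 = 97
  {N2} + {N1, N3, N4, N5}: 34 + 69 = 103
  {N1, N2} + {N3, N4, N5}: 41 + 69 = 110
  {N3} + {N1, N2, N4, N5}: 6 + 69 = 75
  {N1, N3} + {N2, N4, N5}: 34 + 69 = 103
  {N2, N3} + {N1, N4, N5}: 40 + 69 = 109
  … (15 splits in total)
Best: vehicle 1 Hub → N3 → Hub = 6; vehicle 2 Hub → N4 → N2 → N1 → N5 → Hub = 69; combined 75.

75 miles — the smallest possible combined total.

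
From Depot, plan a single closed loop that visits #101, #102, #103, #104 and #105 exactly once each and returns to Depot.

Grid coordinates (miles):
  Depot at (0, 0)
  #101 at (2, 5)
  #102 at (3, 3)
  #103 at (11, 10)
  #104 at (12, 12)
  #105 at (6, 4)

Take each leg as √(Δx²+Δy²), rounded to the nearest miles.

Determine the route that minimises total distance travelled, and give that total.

There are 60 distinct closed tours to check (reversals are equivalent).
Depot-#101-#102-#103-#104-#105-Depot: 5+2+11+2+10+7 = 37
Depot-#101-#102-#103-#105-#104-Depot: 5+2+11+8+10+17 = 53
Depot-#101-#102-#104-#103-#105-Depot: 5+2+13+2+8+7 = 37
Depot-#101-#102-#104-#105-#103-Depot: 5+2+13+10+8+15 = 53
Depot-#101-#102-#105-#103-#104-Depot: 5+2+3+8+2+17 = 37
Depot-#101-#102-#105-#104-#103-Depot: 5+2+3+10+2+15 = 37
Depot-#101-#103-#102-#104-#105-Depot: 5+10+11+13+10+7 = 56
Depot-#101-#103-#102-#105-#104-Depot: 5+10+11+3+10+17 = 56
Depot-#101-#103-#104-#102-#105-Depot: 5+10+2+13+3+7 = 40
Depot-#101-#103-#104-#105-#102-Depot: 5+10+2+10+3+4 = 34
Depot-#101-#103-#105-#102-#104-Depot: 5+10+8+3+13+17 = 56
Depot-#101-#103-#105-#104-#102-Depot: 5+10+8+10+13+4 = 50
Depot-#101-#104-#102-#103-#105-Depot: 5+12+13+11+8+7 = 56
Depot-#101-#104-#102-#105-#103-Depot: 5+12+13+3+8+15 = 56
… (46 more)
The minimum is 34.
One optimal route: Depot → #101 → #103 → #104 → #105 → #102 → Depot (or its reverse).

Minimum total distance: 34 miles.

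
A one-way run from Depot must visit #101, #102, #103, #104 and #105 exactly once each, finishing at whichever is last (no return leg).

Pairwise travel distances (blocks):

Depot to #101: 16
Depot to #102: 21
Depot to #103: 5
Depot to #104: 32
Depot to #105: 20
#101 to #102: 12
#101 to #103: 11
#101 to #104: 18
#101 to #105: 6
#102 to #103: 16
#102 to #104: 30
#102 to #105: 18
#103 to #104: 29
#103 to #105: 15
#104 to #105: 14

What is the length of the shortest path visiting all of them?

53 blocks — the minimum one-way total.

There are 5! = 120 possible orderings.
Depot → #101 → #102 → #103 → #104 → #105: 16+12+16+29+14 = 87
Depot → #101 → #102 → #103 → #105 → #104: 16+12+16+15+14 = 73
Depot → #101 → #102 → #104 → #103 → #105: 16+12+30+29+15 = 102
Depot → #101 → #102 → #104 → #105 → #103: 16+12+30+14+15 = 87
Depot → #101 → #102 → #105 → #103 → #104: 16+12+18+15+29 = 90
Depot → #101 → #102 → #105 → #104 → #103: 16+12+18+14+29 = 89
Depot → #101 → #103 → #102 → #104 → #105: 16+11+16+30+14 = 87
Depot → #101 → #103 → #102 → #105 → #104: 16+11+16+18+14 = 75
Depot → #101 → #103 → #104 → #102 → #105: 16+11+29+30+18 = 104
Depot → #101 → #103 → #104 → #105 → #102: 16+11+29+14+18 = 88
Depot → #101 → #103 → #105 → #102 → #104: 16+11+15+18+30 = 90
Depot → #101 → #103 → #105 → #104 → #102: 16+11+15+14+30 = 86
Depot → #101 → #104 → #102 → #103 → #105: 16+18+30+16+15 = 95
Depot → #101 → #104 → #102 → #105 → #103: 16+18+30+18+15 = 97
… (106 more)
Depot → #103 → #102 → #101 → #105 → #104: 5+16+12+6+14 = 53  ← best
The minimum is 53.
One shortest path: Depot → #103 → #102 → #101 → #105 → #104.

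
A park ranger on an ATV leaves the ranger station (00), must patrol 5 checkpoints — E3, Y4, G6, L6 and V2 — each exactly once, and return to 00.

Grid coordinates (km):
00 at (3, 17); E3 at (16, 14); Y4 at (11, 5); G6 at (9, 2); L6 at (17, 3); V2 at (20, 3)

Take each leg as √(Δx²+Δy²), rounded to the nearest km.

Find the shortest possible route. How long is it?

54 km — the shortest possible round trip.

With 5 stops there are 5!/2 = 60 distinct round trips (a route and its reverse cost the same).
00-E3-Y4-G6-L6-V2-00: 13+10+4+8+3+22 = 60
00-E3-Y4-G6-V2-L6-00: 13+10+4+11+3+20 = 61
00-E3-Y4-L6-G6-V2-00: 13+10+6+8+11+22 = 70
00-E3-Y4-L6-V2-G6-00: 13+10+6+3+11+16 = 59
00-E3-Y4-V2-G6-L6-00: 13+10+9+11+8+20 = 71
00-E3-Y4-V2-L6-G6-00: 13+10+9+3+8+16 = 59
00-E3-G6-Y4-L6-V2-00: 13+14+4+6+3+22 = 62
00-E3-G6-Y4-V2-L6-00: 13+14+4+9+3+20 = 63
00-E3-G6-L6-Y4-V2-00: 13+14+8+6+9+22 = 72
00-E3-G6-L6-V2-Y4-00: 13+14+8+3+9+14 = 61
00-E3-G6-V2-Y4-L6-00: 13+14+11+9+6+20 = 73
00-E3-G6-V2-L6-Y4-00: 13+14+11+3+6+14 = 61
00-E3-L6-Y4-G6-V2-00: 13+11+6+4+11+22 = 67
00-E3-L6-Y4-V2-G6-00: 13+11+6+9+11+16 = 66
… (46 more)
00-E3-V2-L6-Y4-G6-00: 13+12+3+6+4+16 = 54  ← best
The minimum is 54.
One optimal route: 00 → E3 → V2 → L6 → Y4 → G6 → 00 (or its reverse).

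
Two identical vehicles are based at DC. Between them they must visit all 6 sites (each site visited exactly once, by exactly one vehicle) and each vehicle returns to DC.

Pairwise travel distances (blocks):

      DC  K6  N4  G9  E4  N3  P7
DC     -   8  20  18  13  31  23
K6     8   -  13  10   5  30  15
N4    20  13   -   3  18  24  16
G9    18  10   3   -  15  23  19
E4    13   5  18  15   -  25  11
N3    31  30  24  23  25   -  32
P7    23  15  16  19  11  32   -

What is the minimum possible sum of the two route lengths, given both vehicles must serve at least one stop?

Minimum combined distance: 113 blocks.

Try each way of splitting the stops between the two vehicles (each non-empty) and, for each split, find the best tour for each vehicle:
  {K6} + {N4, G9, E4, N3, P7}: 16 + 97 = 113
  {N4} + {K6, G9, E4, N3, P7}: 40 + 97 = 137
  {K6, N4} + {G9, E4, N3, P7}: 41 + 97 = 138
  {G9} + {K6, N4, E4, N3, P7}: 36 + 95 = 131
  {K6, G9} + {N4, E4, N3, P7}: 36 + 95 = 131
  {N4, G9} + {K6, E4, N3, P7}: 41 + 87 = 128
  … (31 splits in total)
Best: vehicle 1 DC → K6 → DC = 16; vehicle 2 DC → E4 → P7 → N4 → G9 → N3 → DC = 97; combined 113.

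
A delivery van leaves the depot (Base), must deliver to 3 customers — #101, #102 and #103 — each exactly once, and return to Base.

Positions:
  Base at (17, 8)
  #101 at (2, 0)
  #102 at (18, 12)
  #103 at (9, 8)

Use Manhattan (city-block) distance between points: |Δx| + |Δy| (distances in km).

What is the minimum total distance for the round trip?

56 km — the shortest possible round trip.

Base → #101 → #102 → #103 → Base: 23+28+13+8 = 72
Base → #101 → #103 → #102 → Base: 23+15+13+5 = 56
Base → #102 → #101 → #103 → Base: 5+28+15+8 = 56
The minimum is 56.
One optimal route: Base → #101 → #103 → #102 → Base (or its reverse).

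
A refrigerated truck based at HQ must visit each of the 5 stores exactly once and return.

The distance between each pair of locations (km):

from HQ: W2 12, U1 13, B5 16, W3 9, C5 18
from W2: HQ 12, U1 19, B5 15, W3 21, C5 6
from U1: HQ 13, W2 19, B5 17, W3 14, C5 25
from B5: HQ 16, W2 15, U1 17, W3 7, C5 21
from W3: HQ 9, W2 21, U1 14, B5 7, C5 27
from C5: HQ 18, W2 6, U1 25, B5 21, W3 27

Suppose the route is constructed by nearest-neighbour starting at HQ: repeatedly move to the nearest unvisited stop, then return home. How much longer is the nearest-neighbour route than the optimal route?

2 km longer than the optimal tour.

From HQ: W3=9, W2=12, U1=13, B5=16, C5=18 → choose W3 (9).
From W3: B5=7, U1=14, W2=21, C5=27 → choose B5 (7).
From B5: W2=15, U1=17, C5=21 → choose W2 (15).
From W2: C5=6, U1=19 → choose C5 (6).
From C5: U1=25 → choose U1 (25).
NN route HQ → W3 → B5 → W2 → C5 → U1 → HQ costs 75.
Optimal: HQ → W2 → C5 → B5 → W3 → U1 → HQ costs 73 (by enumerating all 60 distinct tours).
Excess = 75 − 73 = 2.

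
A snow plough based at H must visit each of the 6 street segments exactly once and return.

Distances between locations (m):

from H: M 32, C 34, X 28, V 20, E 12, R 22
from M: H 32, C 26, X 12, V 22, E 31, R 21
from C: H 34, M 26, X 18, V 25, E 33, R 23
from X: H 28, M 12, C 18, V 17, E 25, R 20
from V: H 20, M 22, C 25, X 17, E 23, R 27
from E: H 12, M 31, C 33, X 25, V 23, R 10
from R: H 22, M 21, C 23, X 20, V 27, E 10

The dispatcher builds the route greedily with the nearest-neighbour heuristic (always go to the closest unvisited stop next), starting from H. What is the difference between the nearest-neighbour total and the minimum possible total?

The nearest-neighbour route is 18 m longer than optimal.

H: E=12, V=20, R=22, X=28, M=32, C=34 ⇒ E
E: R=10, V=23, X=25, M=31, C=33 ⇒ R
R: X=20, M=21, C=23, V=27 ⇒ X
X: M=12, V=17, C=18 ⇒ M
M: V=22, C=26 ⇒ V
V: C=25 ⇒ C
NN route H → E → R → X → M → V → C → H costs 135.
Optimal: H → V → M → X → C → R → E → H costs 117 (by enumerating all 360 distinct tours).
Excess = 135 − 117 = 18.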